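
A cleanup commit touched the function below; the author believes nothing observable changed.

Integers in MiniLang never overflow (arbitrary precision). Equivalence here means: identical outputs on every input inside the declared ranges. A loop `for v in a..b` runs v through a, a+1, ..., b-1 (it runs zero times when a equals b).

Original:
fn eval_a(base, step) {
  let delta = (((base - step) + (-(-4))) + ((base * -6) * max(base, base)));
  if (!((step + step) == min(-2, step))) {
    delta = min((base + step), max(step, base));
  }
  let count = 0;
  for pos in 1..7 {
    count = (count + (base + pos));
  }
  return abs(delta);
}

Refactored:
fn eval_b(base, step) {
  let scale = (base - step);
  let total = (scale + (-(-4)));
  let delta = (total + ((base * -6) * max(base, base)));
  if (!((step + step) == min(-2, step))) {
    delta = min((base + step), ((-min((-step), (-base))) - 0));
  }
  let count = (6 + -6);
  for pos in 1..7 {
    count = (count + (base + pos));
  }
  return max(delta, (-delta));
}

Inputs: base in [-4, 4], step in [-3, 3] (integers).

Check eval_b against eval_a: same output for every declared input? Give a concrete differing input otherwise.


Side by side, the visible changes include: constant usage differs; and min/max/abs usage differs; and local variable names differ; and arithmetic usage differs; and statement counts differ.
As a probe, take base=-1, step=-3: eval_a runs delta=0, then (!((step + step) == min(-2, step))) is true, then delta=-4, then count=0, then (pos=1), then count=0, then (pos=2), then count=1, then (pos=3), then count=3, then (pos=4), then count=6, then (pos=5), then count=10, then (pos=6), then count=15, then returns 4; eval_b runs scale=2, then total=6, then delta=0, then (!((step + step) == min(-2, step))) is true, then delta=-4, then count=0, then (pos=1), then count=0, then (pos=2), then count=1, then (pos=3), then count=3, then (pos=4), then count=6, then (pos=5), then count=10, then (pos=6), then count=15, then returns 4; both end at 4.
An exhaustive pass over the 63 declared inputs shows identical outputs.
verdict: equivalent


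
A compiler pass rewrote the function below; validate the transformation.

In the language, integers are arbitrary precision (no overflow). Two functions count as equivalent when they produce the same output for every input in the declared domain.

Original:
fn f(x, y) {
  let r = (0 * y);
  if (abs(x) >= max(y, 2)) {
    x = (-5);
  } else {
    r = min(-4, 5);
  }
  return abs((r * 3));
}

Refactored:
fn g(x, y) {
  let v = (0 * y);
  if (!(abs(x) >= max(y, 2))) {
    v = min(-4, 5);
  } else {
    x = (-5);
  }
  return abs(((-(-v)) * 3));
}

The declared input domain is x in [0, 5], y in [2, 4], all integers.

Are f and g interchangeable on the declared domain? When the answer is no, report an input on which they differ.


Reading the diff, among the changes: local variable names differ; boolean connective usage differs.
Spot check at x=0, y=4 — f: r=0, then (abs(x) >= max(y, 2)) is false, then r=-4, then returns 12. g: v=0, then (!(abs(x) >= max(y, 2))) is true, then v=-4, then returns 12. Both give 12.
Sweeping the whole domain (18 inputs) finds no disagreement.
verdict: equivalent


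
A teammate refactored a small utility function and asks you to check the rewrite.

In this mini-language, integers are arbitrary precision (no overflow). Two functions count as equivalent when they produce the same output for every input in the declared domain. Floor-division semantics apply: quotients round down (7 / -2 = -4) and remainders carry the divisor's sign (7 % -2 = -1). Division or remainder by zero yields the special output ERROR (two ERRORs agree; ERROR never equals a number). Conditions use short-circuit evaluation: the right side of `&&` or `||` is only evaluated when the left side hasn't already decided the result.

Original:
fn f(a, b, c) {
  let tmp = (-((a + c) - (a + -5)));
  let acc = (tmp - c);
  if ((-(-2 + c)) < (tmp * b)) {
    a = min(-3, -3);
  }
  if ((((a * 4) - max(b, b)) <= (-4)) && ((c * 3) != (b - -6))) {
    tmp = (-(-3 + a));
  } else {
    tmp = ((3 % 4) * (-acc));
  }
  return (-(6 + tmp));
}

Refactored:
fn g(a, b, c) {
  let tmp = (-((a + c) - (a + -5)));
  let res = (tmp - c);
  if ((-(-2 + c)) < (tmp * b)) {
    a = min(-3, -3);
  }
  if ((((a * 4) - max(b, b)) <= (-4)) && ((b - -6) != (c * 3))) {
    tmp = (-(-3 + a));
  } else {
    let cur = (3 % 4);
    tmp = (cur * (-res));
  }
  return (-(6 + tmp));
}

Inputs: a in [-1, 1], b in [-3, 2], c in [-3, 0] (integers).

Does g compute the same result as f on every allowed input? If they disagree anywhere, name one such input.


The two are interchangeable: local variable names differ, and statement counts differ, and every declared input agrees.
One worked example (a=-1, b=2, c=-3) — f: tmp := -2 | acc := 1 | ((-(-2 + c)) < (tmp * b)): false | ((((a * 4) - max(b, b)) <= (-4)) && ((c * 3) != (b - -6))): true | tmp := 4 | result -10; g: tmp := -2 | res := 1 | ((-(-2 + c)) < (tmp * b)): false | ((((a * 4) - max(b, b)) <= (-4)) && ((b - -6) != (c * 3))): true | tmp := 4 | result -10; agreement on -10.
Checked all 72 inputs in the declared domain: the outputs agree on every one.
verdict: equivalent


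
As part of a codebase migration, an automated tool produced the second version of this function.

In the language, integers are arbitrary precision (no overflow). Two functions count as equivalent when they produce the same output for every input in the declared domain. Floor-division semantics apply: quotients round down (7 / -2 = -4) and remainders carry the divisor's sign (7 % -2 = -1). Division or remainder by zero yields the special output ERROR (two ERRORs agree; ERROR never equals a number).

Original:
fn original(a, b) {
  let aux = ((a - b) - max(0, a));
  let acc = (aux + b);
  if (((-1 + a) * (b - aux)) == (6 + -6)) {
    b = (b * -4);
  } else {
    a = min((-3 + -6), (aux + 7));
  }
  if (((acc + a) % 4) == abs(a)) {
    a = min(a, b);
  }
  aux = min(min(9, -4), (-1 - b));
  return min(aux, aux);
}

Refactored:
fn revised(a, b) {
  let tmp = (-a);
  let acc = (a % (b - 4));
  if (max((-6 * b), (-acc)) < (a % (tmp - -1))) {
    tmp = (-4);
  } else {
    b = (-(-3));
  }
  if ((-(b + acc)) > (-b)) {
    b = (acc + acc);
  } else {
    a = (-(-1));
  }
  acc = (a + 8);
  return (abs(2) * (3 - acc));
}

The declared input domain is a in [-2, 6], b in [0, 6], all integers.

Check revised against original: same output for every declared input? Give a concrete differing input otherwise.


These are not equivalent — on a=-2, b=0 the outputs split (-4 vs -6).
original: aux := -2 | acc := -2 | (((-1 + a) * (b - aux)) == (6 + -6)): false | a := -9 | (((acc + a) % 4) == abs(a)): false | aux := -4 | result -4
revised: tmp := 2 | acc := -2 | (max((-6 * b), (-acc)) < (a % (tmp - -1))): false | b := 3 | ((-(b + acc)) > (-b)): true | b := -4 | acc := 6 | result -6
verdict: not equivalent; witness: a=-2, b=0


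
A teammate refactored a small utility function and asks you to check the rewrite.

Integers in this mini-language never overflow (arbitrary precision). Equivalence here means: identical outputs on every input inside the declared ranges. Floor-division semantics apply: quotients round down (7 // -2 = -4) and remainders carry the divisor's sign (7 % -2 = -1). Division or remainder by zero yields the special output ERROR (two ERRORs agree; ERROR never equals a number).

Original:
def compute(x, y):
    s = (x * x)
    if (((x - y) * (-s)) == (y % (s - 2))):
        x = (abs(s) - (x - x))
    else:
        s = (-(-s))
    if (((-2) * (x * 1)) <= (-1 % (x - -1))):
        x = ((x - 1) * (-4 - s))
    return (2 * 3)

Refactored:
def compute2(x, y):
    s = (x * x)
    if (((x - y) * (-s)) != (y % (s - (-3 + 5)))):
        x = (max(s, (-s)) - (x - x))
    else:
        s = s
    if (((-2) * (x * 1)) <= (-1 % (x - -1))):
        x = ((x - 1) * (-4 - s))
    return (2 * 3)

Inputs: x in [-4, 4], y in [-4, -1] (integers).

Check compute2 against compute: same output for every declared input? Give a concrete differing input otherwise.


At x=-1, y=-4: compute gives ERROR, compute2 gives 6.
verdict: not equivalent; witness: x=-1, y=-4


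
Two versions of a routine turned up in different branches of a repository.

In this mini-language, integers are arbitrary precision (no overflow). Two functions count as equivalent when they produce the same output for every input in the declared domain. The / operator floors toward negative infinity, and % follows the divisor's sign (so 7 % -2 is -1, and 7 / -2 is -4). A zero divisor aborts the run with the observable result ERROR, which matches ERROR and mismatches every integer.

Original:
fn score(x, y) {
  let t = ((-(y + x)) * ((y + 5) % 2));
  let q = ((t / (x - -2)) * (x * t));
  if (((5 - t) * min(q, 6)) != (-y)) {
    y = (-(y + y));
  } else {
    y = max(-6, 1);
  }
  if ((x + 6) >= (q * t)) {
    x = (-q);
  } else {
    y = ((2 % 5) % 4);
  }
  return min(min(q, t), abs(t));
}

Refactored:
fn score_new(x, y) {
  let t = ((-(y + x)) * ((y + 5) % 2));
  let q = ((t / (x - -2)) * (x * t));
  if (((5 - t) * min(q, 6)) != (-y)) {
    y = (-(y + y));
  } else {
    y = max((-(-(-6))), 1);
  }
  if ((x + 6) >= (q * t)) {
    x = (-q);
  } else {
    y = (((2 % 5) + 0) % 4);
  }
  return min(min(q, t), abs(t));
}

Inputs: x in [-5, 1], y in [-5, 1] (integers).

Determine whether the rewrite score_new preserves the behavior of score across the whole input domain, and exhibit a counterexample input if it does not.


Side by side, the visible changes include: constant usage differs, plus arithmetic usage differs.
Tracing x=-1, y=1: score: t = 0; q = 0; (((5 - t) * min(q, 6)) != (-y)) -> true; y = -2; ((x + 6) >= (q * t)) -> true; x = 0; return 0 | score_new: t = 0; q = 0; (((5 - t) * min(q, 6)) != (-y)) -> true; y = -2; ((x + 6) >= (q * t)) -> true; x = 0; return 0 — matching result 0.
Checked all 49 inputs in the declared domain: the outputs agree on every one.
verdict: equivalent


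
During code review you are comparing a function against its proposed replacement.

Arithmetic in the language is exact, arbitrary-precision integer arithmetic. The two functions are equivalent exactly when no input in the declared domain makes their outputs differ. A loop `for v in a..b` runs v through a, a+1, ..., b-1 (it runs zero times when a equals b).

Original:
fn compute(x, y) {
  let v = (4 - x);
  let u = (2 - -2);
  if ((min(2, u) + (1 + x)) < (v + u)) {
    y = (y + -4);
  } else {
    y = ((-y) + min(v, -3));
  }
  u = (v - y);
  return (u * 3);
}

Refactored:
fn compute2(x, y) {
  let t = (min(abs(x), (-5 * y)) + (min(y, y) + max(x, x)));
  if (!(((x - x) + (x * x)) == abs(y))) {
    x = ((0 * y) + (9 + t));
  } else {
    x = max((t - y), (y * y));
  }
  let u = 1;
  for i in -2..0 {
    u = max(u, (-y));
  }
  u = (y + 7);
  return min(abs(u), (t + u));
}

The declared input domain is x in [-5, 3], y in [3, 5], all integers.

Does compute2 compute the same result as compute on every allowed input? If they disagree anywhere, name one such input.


The rewrite breaks on x=-5, y=3, where the results are 30 and -7.
compute: v = 9; u = 4; ((min(2, u) + (1 + x)) < (v + u)) -> true; y = -1; u = 10; return 30
compute2: t = -17; (!(((x - x) + (x * x)) == abs(y))) -> true; x = -8; u = 1; [i=-2]; u = 1; [i=-1]; u = 1; u = 10; return -7
verdict: not equivalent; witness: x=-5, y=3


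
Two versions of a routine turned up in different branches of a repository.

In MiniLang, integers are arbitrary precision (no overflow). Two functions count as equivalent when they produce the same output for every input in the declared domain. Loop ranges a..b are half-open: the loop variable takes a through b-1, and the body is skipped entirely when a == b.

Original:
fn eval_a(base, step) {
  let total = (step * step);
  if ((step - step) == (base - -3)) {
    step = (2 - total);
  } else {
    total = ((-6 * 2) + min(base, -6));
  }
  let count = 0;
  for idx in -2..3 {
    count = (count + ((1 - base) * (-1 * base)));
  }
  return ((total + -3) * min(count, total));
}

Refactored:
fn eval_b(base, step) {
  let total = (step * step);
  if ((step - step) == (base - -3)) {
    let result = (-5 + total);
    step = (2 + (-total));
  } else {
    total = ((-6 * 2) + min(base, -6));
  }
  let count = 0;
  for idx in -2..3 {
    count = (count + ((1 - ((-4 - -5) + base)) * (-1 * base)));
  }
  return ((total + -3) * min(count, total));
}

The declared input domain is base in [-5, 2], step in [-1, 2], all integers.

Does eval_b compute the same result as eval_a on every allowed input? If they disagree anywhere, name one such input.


Equivalent. There is a behavioral-looking edit here, yet the outcome never shifts on this domain.
Sweeping the whole domain (32 inputs) finds no disagreement.
As a probe, take base=0, step=0: eval_a runs total becomes 0; next ((step - step) == (base - -3)) evaluates to false; next total becomes -18; next count becomes 0; next at idx=-2:; next count becomes 0; next at idx=-1:; next count becomes 0; next at idx=0:; next count becomes 0; next at idx=1:; next count becomes 0; next at idx=2:; next count becomes 0; next final value 378; eval_b runs total becomes 0; next ((step - step) == (base - -3)) evaluates to false; next total becomes -18; next count becomes 0; next at idx=-2:; next count becomes 0; next at idx=-1:; next count becomes 0; next at idx=0:; next count becomes 0; next at idx=1:; next count becomes 0; next at idx=2:; next count becomes 0; next final value 378; both end at 378.
verdict: equivalent


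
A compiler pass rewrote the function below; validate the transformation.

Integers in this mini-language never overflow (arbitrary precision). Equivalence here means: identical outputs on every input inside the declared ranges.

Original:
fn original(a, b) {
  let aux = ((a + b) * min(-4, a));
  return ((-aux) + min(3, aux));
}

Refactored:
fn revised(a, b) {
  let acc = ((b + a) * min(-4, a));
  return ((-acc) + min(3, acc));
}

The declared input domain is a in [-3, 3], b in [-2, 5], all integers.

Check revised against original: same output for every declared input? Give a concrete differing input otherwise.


The two are interchangeable: local variable names differ, and every declared input agrees.
Spot check at a=-3, b=-2 — original: aux = 20; return -17. revised: acc = 20; return -17. Both give -17.
Across all 56 domain points the two functions coincide.
verdict: equivalent


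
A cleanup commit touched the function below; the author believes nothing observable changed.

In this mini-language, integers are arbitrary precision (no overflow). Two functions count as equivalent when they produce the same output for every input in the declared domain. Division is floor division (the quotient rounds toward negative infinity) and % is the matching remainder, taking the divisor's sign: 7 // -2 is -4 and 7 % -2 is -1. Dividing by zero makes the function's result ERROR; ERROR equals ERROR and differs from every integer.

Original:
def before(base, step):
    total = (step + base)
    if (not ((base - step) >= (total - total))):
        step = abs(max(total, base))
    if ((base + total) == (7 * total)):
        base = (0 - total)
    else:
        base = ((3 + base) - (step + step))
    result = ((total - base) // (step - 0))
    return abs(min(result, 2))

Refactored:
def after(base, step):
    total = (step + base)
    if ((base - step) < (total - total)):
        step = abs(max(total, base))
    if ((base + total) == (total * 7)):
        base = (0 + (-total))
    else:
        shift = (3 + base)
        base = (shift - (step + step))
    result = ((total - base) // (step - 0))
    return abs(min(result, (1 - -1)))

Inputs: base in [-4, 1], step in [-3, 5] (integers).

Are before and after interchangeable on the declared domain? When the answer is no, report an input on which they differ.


Side by side, the visible changes include: comparison usage differs, local variable names differ, statement counts differ, constant usage differs, arithmetic usage differs, boolean connective usage differs.
Tracing base=0, step=3: before: total becomes 3; next (not ((base - step) >= (total - total))) evaluates to true; next step becomes 3; next ((base + total) == (7 * total)) evaluates to false; next base becomes -3; next result becomes 2; next final value 2 | after: total becomes 3; next ((base - step) < (total - total)) evaluates to true; next step becomes 3; next ((base + total) == (total * 7)) evaluates to false; next shift becomes 3; next base becomes -3; next result becomes 2; next final value 2 — matching result 2.
Checked all 54 inputs in the declared domain: the outputs agree on every one.
verdict: equivalent


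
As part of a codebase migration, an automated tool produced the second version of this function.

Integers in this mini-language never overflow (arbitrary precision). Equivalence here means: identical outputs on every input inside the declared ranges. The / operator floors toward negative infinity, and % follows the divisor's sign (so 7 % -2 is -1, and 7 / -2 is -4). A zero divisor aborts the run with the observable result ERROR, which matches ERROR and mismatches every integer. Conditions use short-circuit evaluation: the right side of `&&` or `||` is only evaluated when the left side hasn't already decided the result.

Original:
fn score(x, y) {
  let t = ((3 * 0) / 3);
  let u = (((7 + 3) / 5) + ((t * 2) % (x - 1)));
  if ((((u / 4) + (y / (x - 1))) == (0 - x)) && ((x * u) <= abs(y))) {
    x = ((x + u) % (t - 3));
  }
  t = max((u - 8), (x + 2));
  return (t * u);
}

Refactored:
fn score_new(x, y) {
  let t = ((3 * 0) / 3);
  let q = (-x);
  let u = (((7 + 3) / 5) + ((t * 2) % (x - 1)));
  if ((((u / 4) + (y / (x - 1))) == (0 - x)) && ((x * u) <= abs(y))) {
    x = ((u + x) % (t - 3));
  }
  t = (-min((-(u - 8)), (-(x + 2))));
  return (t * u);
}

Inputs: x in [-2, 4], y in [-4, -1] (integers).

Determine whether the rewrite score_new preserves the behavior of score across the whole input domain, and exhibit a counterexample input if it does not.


Side by side, the visible changes include: local variable names differ; min/max/abs usage differs; statement counts differ.
One worked example (x=-1, y=-3) — score: t=0, then u=2, then ((((u / 4) + (y / (x - 1))) == (0 - x)) && ((x * u) <= abs(y))) is true, then x=-2, then t=0, then returns 0; score_new: t=0, then q=1, then u=2, then ((((u / 4) + (y / (x - 1))) == (0 - x)) && ((x * u) <= abs(y))) is true, then x=-2, then t=0, then returns 0; agreement on 0.
Checked all 28 inputs in the declared domain: the outputs agree on every one.
verdict: equivalent


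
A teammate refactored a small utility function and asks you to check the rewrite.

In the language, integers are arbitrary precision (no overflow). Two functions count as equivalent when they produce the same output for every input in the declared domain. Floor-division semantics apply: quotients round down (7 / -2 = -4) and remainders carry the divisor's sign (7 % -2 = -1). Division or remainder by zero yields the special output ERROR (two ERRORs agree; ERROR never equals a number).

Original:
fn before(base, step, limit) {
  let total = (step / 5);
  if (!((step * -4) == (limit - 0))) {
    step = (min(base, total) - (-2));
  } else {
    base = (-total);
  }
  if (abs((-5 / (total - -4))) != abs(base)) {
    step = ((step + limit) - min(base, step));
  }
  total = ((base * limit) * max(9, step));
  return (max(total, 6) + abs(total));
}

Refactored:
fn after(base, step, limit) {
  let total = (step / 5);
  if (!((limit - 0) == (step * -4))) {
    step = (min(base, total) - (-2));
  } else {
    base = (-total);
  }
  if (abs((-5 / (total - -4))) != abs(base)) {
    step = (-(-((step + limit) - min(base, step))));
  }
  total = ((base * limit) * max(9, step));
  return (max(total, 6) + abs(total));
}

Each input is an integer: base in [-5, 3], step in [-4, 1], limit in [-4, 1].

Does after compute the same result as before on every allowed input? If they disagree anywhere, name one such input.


Behavior is preserved: although same computation, different form, the outputs never diverge.
One worked example (base=0, step=-4, limit=-3) — before: total=-1, then (!((step * -4) == (limit - 0))) is true, then step=1, then (abs((-5 / (total - -4))) != abs(base)) is true, then step=-2, then total=0, then returns 6; after: total=-1, then (!((limit - 0) == (step * -4))) is true, then step=1, then (abs((-5 / (total - -4))) != abs(base)) is true, then step=-2, then total=0, then returns 6; agreement on 6.
Every one of the 324 inputs gives matching results.
verdict: equivalent


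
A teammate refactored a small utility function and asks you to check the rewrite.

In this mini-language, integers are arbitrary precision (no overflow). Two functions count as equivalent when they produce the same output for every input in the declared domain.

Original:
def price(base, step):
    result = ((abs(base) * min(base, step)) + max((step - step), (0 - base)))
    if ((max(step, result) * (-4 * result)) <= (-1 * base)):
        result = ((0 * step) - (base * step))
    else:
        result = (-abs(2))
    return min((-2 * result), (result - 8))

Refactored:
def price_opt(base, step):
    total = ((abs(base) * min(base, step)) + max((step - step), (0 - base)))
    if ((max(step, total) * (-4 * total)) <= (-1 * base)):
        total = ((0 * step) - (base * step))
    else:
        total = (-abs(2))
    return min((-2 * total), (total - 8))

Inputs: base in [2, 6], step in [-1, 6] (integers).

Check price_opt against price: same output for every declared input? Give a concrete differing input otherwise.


Comparing the listings, the differences include: local variable names differ.
One worked example (base=4, step=0) — price: result=0, then ((max(step, result) * (-4 * result)) <= (-1 * base)) is false, then result=-2, then returns -10; price_opt: total=0, then ((max(step, total) * (-4 * total)) <= (-1 * base)) is false, then total=-2, then returns -10; agreement on -10.
Across all 40 domain points the two functions coincide.
verdict: equivalent


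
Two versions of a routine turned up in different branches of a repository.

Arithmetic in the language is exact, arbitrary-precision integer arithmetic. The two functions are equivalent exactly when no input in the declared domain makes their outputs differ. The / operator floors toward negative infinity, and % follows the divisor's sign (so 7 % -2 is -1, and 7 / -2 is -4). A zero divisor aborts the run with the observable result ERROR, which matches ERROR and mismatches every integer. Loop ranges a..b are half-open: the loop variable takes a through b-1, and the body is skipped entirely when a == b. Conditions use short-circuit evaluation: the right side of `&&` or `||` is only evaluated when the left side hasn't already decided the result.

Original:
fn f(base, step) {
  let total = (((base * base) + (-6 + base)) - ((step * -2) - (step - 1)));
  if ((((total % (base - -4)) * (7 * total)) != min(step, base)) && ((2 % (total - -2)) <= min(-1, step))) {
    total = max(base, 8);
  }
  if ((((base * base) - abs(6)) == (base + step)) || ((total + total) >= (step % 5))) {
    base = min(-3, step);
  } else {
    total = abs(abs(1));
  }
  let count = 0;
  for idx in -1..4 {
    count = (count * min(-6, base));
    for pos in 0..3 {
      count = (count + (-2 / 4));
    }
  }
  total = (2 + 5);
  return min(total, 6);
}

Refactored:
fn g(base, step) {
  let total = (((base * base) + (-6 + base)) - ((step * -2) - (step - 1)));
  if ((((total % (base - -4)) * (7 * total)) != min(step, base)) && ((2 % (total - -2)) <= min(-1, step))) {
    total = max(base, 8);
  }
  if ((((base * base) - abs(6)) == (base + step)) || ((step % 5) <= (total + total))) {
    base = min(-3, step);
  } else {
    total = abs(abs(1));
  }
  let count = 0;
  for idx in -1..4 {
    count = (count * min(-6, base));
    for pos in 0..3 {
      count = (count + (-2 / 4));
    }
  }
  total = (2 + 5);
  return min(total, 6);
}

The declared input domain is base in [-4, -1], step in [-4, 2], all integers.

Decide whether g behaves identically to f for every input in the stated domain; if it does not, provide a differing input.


Differences: comparison usage differs — yet all 28 inputs agree.
verdict: equivalent


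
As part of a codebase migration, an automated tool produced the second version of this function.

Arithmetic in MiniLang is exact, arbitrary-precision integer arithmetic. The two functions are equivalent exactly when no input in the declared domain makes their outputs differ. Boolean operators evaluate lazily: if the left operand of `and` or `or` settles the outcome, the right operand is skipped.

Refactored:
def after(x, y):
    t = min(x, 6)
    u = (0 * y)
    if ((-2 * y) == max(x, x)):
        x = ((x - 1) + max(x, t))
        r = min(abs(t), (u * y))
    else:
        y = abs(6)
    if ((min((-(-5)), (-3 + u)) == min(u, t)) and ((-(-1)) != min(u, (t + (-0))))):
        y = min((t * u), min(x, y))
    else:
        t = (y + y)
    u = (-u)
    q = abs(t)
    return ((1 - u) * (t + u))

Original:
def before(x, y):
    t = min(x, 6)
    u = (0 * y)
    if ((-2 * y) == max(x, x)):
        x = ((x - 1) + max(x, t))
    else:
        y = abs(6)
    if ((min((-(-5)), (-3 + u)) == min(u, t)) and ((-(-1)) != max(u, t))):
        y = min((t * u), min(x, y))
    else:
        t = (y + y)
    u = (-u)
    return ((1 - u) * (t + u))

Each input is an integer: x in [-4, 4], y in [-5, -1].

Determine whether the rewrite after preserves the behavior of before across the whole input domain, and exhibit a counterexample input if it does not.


The one real change (`max(u, t)` became `min(u, t)`) has no effect anywhere in the declared ranges.
Spot check at x=0, y=-4 — before: t = 0; u = 0; ((-2 * y) == max(x, x)) -> false; y = 6; ((min((-(-5)), (-3 + u)) == min(u, t)) and ((-(-1)) != max(u, t))) -> false; t = 12; u = 0; return 12. after: t = 0; u = 0; ((-2 * y) == max(x, x)) -> false; y = 6; ((min((-(-5)), (-3 + u)) == min(u, t)) and ((-(-1)) != min(u, (t + (-0))))) -> false; t = 12; u = 0; q = 12; return 12. Both give 12.
Every one of the 45 inputs gives matching results.
verdict: equivalent


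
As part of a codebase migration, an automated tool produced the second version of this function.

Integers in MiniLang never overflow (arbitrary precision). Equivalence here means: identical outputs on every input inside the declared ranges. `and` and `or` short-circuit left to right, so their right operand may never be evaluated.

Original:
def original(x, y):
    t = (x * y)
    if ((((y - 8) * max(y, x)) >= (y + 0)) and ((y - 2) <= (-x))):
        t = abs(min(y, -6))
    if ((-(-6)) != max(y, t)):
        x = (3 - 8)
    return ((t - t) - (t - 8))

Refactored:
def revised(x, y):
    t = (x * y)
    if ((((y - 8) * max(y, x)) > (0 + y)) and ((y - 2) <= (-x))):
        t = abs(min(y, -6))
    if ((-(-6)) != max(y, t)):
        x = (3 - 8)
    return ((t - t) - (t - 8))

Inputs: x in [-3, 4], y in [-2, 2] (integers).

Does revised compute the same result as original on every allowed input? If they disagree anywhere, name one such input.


Consider the input x=-3, y=0.
original: t=0, then ((((y - 8) * max(y, x)) >= (y + 0)) and ((y - 2) <= (-x))) is true, then t=6, then ((-(-6)) != max(y, t)) is false, then returns 2
revised: t=0, then ((((y - 8) * max(y, x)) > (0 + y)) and ((y - 2) <= (-x))) is false, then ((-(-6)) != max(y, t)) is true, then x=-5, then returns 8
2 against 8: the behavior changed.
verdict: not equivalent; witness: x=-3, y=0


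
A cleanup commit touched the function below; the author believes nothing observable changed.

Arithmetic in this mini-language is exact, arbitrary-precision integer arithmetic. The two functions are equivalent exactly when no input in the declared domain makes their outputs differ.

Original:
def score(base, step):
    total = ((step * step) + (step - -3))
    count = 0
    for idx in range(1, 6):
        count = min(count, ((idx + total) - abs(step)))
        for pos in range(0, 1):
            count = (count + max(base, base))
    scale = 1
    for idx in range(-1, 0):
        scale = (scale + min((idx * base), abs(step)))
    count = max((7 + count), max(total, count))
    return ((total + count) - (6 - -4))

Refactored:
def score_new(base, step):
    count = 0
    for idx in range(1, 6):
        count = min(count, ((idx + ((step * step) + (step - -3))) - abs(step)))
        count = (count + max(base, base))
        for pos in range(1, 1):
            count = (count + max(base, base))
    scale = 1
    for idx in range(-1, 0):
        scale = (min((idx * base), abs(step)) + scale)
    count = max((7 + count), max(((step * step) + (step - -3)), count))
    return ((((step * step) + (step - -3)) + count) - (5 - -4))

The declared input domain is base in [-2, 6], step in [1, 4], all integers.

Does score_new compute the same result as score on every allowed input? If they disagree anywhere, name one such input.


Run the pair on base=-2, step=1.
score: total = 5; count = 0; [idx=1]; count = 0; [pos=0]; count = -2; [idx=2]; count = -2; [pos=0]; count = -4; [idx=3]; count = -4; [pos=0]; count = -6; [idx=4]; count = -6; [pos=0]; count = -8; [idx=5]; count = -8; [pos=0]; count = -10; scale = 1; [idx=-1]; scale = 2; count = 5; return 0
score_new: count = 0; [idx=1]; count = 0; count = -2; the pos loop: no iterations; [idx=2]; count = -2; count = -4; the pos loop: no iterations; [idx=3]; count = -4; count = -6; the pos loop: no iterations; [idx=4]; count = -6; count = -8; the pos loop: no iterations; [idx=5]; count = -8; count = -10; the pos loop: no iterations; scale = 1; [idx=-1]; scale = 2; count = 5; return 1
0 and 1 differ, so these are not the same function on this domain.
verdict: not equivalent; witness: base=-2, step=1


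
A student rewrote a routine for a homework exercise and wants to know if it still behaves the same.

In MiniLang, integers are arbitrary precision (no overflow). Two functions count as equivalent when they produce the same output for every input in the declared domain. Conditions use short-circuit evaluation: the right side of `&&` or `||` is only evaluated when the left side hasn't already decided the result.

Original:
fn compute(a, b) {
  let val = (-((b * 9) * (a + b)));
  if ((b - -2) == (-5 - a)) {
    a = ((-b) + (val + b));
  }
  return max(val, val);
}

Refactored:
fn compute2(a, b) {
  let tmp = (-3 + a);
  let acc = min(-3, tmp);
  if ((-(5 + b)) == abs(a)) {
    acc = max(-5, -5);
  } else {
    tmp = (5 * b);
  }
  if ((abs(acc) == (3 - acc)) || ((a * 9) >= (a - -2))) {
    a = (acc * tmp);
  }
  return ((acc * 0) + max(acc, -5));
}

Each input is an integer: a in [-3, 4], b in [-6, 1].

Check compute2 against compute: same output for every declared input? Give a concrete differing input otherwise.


Evaluate both at a=-3, b=-6.
compute: val := -486 | ((b - -2) == (-5 - a)): false | result -486
compute2: tmp := -6 | acc := -6 | ((-(5 + b)) == abs(a)): false | tmp := -30 | ((abs(acc) == (3 - acc)) || ((a * 9) >= (a - -2))): false | result -5
-486 against -5: the behavior changed.
verdict: not equivalent; witness: a=-3, b=-6


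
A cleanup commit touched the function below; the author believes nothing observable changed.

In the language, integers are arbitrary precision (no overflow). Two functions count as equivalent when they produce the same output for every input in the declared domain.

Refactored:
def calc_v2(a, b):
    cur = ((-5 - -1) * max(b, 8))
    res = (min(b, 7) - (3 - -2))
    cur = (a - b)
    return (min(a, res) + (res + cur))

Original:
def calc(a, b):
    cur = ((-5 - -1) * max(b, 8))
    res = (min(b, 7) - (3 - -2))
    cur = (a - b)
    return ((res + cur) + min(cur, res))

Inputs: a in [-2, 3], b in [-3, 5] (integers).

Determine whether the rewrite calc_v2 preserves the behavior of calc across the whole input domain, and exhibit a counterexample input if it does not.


Try a=-2, b=2.
calc: cur = -32; res = -3; cur = -4; return -11
calc_v2: cur = -32; res = -3; cur = -4; return -10
-11 != -10, so the rewrite changes behavior.
verdict: not equivalent; witness: a=-2, b=2


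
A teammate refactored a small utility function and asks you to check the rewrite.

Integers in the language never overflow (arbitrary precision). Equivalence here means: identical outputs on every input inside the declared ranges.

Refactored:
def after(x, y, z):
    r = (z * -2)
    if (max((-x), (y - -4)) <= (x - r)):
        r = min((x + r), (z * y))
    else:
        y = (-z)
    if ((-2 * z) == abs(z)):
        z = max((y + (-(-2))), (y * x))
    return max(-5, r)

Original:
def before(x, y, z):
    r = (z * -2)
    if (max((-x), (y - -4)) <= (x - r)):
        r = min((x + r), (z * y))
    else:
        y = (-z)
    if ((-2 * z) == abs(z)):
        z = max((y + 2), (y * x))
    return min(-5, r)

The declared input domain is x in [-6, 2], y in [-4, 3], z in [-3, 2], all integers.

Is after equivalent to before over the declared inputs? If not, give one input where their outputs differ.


These are not equivalent — on x=-6, y=-4, z=-3 the outputs split (-5 vs 6).
before: r becomes 6; next (max((-x), (y - -4)) <= (x - r)) evaluates to false; next y becomes 3; next ((-2 * z) == abs(z)) evaluates to false; next final value -5
after: r becomes 6; next (max((-x), (y - -4)) <= (x - r)) evaluates to false; next y becomes 3; next ((-2 * z) == abs(z)) evaluates to false; next final value 6
verdict: not equivalent; witness: x=-6, y=-4, z=-3


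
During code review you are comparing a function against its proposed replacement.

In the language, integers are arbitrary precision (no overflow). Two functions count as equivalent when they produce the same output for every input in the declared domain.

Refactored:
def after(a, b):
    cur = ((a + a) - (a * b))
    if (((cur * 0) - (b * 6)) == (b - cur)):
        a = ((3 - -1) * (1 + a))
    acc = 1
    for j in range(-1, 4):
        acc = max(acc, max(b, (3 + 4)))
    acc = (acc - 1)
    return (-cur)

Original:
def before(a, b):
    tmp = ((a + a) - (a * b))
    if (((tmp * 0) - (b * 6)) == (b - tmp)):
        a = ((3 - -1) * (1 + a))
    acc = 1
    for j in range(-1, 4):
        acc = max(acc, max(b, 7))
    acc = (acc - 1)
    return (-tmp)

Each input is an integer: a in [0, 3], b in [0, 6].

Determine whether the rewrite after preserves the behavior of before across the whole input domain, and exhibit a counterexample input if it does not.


Comparing the listings, the differences include: constant usage differs; arithmetic usage differs; local variable names differ.
One worked example (a=2, b=3) — before: tmp = -2; (((tmp * 0) - (b * 6)) == (b - tmp)) -> false; acc = 1; [j=-1]; acc = 7; [j=0]; acc = 7; [j=1]; acc = 7; [j=2]; acc = 7; [j=3]; acc = 7; acc = 6; return 2; after: cur = -2; (((cur * 0) - (b * 6)) == (b - cur)) -> false; acc = 1; [j=-1]; acc = 7; [j=0]; acc = 7; [j=1]; acc = 7; [j=2]; acc = 7; [j=3]; acc = 7; acc = 6; return 2; agreement on 2.
Across all 28 domain points the two functions coincide.
verdict: equivalent


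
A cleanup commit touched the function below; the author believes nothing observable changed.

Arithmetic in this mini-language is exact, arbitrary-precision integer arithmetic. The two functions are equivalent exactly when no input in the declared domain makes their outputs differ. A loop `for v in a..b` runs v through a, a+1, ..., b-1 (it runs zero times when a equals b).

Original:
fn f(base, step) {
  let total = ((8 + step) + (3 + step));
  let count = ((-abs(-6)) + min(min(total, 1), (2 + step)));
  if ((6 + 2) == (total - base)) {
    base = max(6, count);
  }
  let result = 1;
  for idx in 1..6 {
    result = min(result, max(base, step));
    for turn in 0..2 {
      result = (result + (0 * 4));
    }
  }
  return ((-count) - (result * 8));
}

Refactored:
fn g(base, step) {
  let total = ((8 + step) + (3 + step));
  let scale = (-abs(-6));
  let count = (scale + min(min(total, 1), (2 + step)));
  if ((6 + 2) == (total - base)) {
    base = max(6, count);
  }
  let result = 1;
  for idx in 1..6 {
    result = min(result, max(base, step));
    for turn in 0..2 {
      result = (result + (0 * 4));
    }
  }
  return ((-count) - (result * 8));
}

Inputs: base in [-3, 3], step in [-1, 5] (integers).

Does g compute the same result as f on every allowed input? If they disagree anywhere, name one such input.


Behavior is preserved: although statement counts differ, and local variable names differ, the outputs never diverge.
One worked example (base=3, step=-1) — f: total := 9 | count := -5 | ((6 + 2) == (total - base)): false | result := 1 | iter idx=1: | result := 1 | iter turn=0: | result := 1 | iter turn=1: | result := 1 | iter idx=2: | result := 1 | iter turn=0: | result := 1 | iter turn=1: | result := 1 | iter idx=3: | result := 1 | iter turn=0: | result := 1 | iter turn=1: | result := 1 | iter idx=4: | result := 1 | iter turn=0: | result := 1 | iter turn=1: | result := 1 | iter idx=5: | result := 1 | iter turn=0: | result := 1 | iter turn=1: | result := 1 | result -3; g: total := 9 | scale := -6 | count := -5 | ((6 + 2) == (total - base)): false | result := 1 | iter idx=1: | result := 1 | iter turn=0: | result := 1 | iter turn=1: | result := 1 | iter idx=2: | result := 1 | iter turn=0: | result := 1 | iter turn=1: | result := 1 | iter idx=3: | result := 1 | iter turn=0: | result := 1 | iter turn=1: | result := 1 | iter idx=4: | result := 1 | iter turn=0: | result := 1 | iter turn=1: | result := 1 | iter idx=5: | result := 1 | iter turn=0: | result := 1 | iter turn=1: | result := 1 | result -3; agreement on -3.
Every one of the 49 inputs gives matching results.
verdict: equivalent


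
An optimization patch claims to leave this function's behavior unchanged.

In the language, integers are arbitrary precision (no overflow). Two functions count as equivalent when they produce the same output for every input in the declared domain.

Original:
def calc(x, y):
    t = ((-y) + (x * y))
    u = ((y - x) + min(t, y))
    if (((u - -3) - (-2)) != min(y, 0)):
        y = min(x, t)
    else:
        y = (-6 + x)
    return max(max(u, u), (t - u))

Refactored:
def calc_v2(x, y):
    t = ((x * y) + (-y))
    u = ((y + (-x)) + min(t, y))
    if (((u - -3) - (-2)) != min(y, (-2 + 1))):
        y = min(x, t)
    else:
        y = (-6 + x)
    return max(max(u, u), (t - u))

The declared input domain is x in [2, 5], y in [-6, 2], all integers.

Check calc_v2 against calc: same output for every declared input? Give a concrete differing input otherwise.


Equivalent. There is a behavioral-looking edit here, yet the outcome never shifts on this domain.
Checked all 36 inputs in the declared domain: the outputs agree on every one.
One worked example (x=5, y=-4) — calc: t := -16 | u := -25 | (((u - -3) - (-2)) != min(y, 0)): true | y := -16 | result 9; calc_v2: t := -16 | u := -25 | (((u - -3) - (-2)) != min(y, (-2 + 1))): true | y := -16 | result 9; agreement on 9.
verdict: equivalent


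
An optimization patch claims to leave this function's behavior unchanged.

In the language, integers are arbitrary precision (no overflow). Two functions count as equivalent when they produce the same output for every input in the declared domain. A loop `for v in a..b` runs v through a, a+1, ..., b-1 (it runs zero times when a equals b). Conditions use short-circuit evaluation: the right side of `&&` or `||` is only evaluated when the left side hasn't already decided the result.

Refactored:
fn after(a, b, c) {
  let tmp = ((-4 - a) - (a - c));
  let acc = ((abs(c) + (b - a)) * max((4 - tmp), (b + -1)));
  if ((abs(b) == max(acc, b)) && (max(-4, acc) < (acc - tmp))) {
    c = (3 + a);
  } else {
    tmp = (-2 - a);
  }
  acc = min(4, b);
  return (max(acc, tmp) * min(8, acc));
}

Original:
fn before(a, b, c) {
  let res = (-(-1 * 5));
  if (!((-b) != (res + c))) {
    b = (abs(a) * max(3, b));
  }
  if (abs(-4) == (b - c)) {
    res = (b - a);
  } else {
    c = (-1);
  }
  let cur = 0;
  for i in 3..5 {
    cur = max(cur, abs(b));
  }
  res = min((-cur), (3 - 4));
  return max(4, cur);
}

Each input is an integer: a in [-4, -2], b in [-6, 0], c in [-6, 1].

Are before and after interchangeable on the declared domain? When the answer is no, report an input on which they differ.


Not equivalent: a=-4, b=-6, c=-6 separates them (6 vs -12).
before: res = 5; (!((-b) != (res + c))) -> false; (abs(-4) == (b - c)) -> false; c = -1; cur = 0; [i=3]; cur = 6; [i=4]; cur = 6; res = -6; return 6
after: tmp = -2; acc = 24; ((abs(b) == max(acc, b)) && (max(-4, acc) < (acc - tmp))) -> false; tmp = 2; acc = -6; return -12
verdict: not equivalent; witness: a=-4, b=-6, c=-6
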